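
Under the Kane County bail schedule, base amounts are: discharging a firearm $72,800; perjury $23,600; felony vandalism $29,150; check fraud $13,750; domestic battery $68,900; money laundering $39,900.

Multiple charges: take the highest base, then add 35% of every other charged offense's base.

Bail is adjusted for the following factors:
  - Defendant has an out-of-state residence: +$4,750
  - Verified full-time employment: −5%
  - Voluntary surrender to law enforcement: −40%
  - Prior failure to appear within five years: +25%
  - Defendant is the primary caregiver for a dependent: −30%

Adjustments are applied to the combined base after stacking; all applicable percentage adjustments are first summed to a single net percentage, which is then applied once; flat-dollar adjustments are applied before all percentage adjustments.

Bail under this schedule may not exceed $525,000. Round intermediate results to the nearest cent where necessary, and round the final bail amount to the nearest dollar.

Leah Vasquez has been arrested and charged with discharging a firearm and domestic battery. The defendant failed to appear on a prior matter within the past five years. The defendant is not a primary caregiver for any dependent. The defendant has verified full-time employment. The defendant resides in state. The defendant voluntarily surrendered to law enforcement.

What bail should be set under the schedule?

Base amounts from the schedule: discharging a firearm $72,800; domestic battery $68,900.
Stacking rule: highest base plus 35% of each additional charge. Highest is discharging a firearm at $72,800. Additional: $68,900 × 35% = $24,115. Combined base = $72,800 + $24,115 = $96,915.
Net percentage adjustment: −5% −40% +25% = −20%. $96,915 × 0.8 = $77,532.
$77,532 is within the $525,000 maximum.

$77,532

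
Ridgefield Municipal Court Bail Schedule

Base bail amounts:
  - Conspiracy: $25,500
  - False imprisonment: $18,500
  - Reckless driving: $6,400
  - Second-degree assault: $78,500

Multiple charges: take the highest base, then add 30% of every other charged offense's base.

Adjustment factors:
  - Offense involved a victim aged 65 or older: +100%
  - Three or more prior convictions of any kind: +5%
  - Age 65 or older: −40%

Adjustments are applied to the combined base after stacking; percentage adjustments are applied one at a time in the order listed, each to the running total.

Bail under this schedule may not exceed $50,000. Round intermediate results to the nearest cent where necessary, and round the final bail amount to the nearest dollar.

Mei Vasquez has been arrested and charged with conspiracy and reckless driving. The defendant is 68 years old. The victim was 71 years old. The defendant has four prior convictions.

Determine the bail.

Base amounts from the schedule: conspiracy $25,500; reckless driving $6,400.
Stacking rule: highest base plus 30% of each additional charge. Highest is conspiracy at $25,500. Additional: $6,400 × 30% = $1,920. Combined base = $25,500 + $1,920 = $27,420.
Offense involved a victim aged 65 or older (+100%): $27,420 × 2 = $54,840.
Three or more prior convictions of any kind (+5%): $54,840 × 1.05 = $57,582.
Age 65 or older (−40%): $57,582 × 0.6 = $34,549.20.
$34,549.20 is within the $50,000 maximum.
Rounded to the nearest dollar: $34,549.

$34,549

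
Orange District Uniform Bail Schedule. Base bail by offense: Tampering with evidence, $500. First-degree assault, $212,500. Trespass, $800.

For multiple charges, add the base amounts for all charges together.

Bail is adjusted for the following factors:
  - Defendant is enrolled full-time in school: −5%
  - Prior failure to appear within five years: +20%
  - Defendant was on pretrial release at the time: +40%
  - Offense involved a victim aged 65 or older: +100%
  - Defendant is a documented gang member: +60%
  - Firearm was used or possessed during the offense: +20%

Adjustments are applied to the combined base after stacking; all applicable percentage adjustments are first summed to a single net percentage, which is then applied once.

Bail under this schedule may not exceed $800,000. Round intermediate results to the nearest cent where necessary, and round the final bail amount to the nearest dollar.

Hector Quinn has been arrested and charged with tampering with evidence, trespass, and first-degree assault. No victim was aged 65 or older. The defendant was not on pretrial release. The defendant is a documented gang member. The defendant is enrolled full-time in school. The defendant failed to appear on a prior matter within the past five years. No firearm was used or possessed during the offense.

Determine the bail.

Base amounts from the schedule: tampering with evidence $500; trespass $800; first-degree assault $212,500.
Stacking rule: sum of all bases. $500 + $800 + $212,500 = $213,800.
Net percentage adjustment: −5% +20% +60% = +75%. $213,800 × 1.75 = $374,150.
$374,150 is within the $800,000 maximum.

$374,150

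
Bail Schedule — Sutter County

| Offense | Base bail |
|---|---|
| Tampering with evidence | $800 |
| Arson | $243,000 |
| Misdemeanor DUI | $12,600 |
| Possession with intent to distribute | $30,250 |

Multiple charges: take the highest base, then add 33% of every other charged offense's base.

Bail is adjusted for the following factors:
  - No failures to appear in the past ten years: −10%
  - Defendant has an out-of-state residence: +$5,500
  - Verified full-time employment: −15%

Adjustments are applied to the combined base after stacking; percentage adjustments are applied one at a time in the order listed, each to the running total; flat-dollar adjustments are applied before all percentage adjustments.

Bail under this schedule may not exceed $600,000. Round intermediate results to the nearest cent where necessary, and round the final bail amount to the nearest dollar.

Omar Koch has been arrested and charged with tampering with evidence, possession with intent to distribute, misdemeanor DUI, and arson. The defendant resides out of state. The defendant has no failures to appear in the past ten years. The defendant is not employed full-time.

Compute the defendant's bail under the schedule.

Base amounts from the schedule: tampering with evidence $800; possession with intent to distribute $30,250; misdemeanor DUI $12,600; arson $243,000.
Stacking rule: highest base plus 33% of each additional charge. Highest is arson at $243,000. Additional: $800 × 33% = $264; $30,250 × 33% = $9,982.50; $12,600 × 33% = $4,158. Combined base = $243,000 + $14,404.50 = $257,404.50.
Defendant has an out-of-state residence (+$5,500 flat): $257,404.50 + $5,500 = $262,904.50.
No failures to appear in the past ten years (−10%): $262,904.50 × 0.9 = $236,614.05.
$236,614.05 is within the $600,000 maximum.
Rounded to the nearest dollar: $236,614.

$236,614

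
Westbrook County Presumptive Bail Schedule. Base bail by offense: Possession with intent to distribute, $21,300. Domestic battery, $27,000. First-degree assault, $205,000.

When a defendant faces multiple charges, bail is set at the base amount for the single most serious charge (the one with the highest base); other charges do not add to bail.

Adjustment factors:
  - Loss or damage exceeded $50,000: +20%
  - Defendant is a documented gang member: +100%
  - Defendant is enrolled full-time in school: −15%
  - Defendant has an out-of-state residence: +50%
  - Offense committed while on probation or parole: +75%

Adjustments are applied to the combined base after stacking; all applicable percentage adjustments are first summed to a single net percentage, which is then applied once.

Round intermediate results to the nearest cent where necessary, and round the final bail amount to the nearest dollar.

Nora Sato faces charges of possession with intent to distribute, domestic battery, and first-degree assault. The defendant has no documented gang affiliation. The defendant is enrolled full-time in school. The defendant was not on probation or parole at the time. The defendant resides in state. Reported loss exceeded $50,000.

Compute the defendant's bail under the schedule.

Base amounts from the schedule: possession with intent to distribute $21,300; domestic battery $27,000; first-degree assault $205,000.
Stacking rule: use the highest base only. Highest is first-degree assault at $205,000. Combined base = $205,000.
Net percentage adjustment: +20% −15% = +5%. $205,000 × 1.05 = $215,250.

$215,250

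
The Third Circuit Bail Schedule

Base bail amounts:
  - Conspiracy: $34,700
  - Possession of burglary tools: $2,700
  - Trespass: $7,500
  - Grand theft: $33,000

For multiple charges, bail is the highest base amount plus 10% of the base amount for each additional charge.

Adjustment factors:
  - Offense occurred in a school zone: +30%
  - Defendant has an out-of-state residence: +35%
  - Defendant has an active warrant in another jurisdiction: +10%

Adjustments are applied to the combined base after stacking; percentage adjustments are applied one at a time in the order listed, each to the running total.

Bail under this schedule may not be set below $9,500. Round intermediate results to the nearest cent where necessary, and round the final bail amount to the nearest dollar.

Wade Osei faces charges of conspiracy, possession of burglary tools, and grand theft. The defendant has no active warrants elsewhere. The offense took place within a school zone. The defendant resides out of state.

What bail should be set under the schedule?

Base amounts from the schedule: conspiracy $34,700; possession of burglary tools $2,700; grand theft $33,000.
Stacking rule: highest base plus 10% of each additional charge. Highest is conspiracy at $34,700. Additional: $2,700 × 10% = $270; $33,000 × 10% = $3,300. Combined base = $34,700 + $3,570 = $38,270.
Offense occurred in a school zone (+30%): $38,270 × 1.3 = $49,751.
Defendant has an out-of-state residence (+35%): $49,751 × 1.35 = $67,163.85.
$67,163.85 is at or above the $9,500 minimum.
Rounded to the nearest dollar: $67,164.

$67,164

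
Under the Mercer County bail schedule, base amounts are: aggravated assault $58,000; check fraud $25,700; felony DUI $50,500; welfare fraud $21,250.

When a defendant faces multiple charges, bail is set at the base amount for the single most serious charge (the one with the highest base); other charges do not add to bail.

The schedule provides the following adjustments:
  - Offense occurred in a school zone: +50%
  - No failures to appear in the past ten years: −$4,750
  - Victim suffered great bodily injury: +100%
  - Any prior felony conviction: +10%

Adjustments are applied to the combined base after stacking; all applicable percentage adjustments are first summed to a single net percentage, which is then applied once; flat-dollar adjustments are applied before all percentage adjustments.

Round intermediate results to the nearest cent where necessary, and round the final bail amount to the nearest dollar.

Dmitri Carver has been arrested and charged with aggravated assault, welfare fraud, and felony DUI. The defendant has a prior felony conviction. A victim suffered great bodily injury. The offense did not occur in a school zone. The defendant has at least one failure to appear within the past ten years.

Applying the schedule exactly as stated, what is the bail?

$121,800

Base amounts from the schedule: aggravated assault $58,000; welfare fraud $21,250; felony DUI $50,500.
Stacking rule: use the highest base only. Highest is aggravated assault at $58,000. Combined base = $58,000.
Net percentage adjustment: +100% +10% = +110%. $58,000 × 2.1 = $121,800.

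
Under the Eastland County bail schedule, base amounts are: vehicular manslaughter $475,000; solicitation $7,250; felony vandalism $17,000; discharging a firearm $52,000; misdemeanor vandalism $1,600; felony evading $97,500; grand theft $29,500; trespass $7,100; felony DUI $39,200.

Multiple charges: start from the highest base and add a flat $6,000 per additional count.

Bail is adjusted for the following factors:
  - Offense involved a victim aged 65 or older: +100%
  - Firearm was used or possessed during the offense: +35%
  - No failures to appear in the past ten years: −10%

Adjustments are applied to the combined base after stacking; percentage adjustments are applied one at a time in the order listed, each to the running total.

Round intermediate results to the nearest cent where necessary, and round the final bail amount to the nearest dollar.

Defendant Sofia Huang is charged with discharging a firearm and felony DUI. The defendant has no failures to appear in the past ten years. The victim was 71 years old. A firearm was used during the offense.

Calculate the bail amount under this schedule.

Base amounts from the schedule: discharging a firearm $52,000; felony DUI $39,200.
Stacking rule: highest base plus $6,000 per additional charge. Highest is discharging a firearm at $52,000; 1 additional charge → +$6,000. Combined base = $58,000.
Offense involved a victim aged 65 or older (+100%): $58,000 × 2 = $116,000.
Firearm was used or possessed during the offense (+35%): $116,000 × 1.35 = $156,600.
No failures to appear in the past ten years (−10%): $156,600 × 0.9 = $140,940.

$140,940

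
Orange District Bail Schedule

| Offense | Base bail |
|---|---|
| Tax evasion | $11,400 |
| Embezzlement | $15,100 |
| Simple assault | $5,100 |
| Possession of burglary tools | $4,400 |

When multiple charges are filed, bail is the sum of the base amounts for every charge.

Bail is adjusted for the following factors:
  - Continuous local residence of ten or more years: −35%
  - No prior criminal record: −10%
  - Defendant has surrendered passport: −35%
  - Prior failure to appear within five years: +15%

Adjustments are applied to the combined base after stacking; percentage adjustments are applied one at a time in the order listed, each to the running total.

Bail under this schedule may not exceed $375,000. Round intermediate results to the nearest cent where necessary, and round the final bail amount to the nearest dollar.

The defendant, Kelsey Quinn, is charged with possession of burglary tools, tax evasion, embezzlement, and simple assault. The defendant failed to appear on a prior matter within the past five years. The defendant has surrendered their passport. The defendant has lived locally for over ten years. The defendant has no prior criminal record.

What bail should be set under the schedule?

$15,742

Base amounts from the schedule: possession of burglary tools $4,400; tax evasion $11,400; embezzlement $15,100; simple assault $5,100.
Stacking rule: sum of all bases. $4,400 + $11,400 + $15,100 + $5,100 = $36,000.
Continuous local residence of ten or more years (−35%): $36,000 × 0.65 = $23,400.
No prior criminal record (−10%): $23,400 × 0.9 = $21,060.
Defendant has surrendered passport (−35%): $21,060 × 0.65 = $13,689.
Prior failure to appear within five years (+15%): $13,689 × 1.15 = $15,742.35.
$15,742.35 is within the $375,000 maximum.
Rounded to the nearest dollar: $15,742.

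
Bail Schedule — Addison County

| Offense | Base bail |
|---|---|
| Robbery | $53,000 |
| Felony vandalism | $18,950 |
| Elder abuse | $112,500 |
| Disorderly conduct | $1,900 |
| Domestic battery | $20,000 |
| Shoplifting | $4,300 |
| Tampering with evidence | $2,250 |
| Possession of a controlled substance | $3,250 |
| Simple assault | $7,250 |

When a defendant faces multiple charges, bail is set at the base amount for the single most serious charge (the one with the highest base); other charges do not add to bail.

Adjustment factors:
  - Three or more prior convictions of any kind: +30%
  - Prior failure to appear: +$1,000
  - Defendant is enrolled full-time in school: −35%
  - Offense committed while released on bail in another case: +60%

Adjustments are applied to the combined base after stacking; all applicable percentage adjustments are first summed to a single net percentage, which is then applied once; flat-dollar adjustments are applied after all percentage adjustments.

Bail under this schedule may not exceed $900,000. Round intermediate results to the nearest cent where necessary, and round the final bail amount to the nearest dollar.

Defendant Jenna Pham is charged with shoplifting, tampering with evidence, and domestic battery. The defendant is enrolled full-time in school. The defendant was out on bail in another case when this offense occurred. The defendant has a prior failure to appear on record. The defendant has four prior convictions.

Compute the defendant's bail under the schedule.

Base amounts from the schedule: shoplifting $4,300; tampering with evidence $2,250; domestic battery $20,000.
Stacking rule: use the highest base only. Highest is domestic battery at $20,000. Combined base = $20,000.
Net percentage adjustment: +30% −35% +60% = +55%. $20,000 × 1.55 = $31,000.
Prior failure to appear (+$1,000 flat): $31,000 + $1,000 = $32,000.
$32,000 is within the $900,000 maximum.

$32,000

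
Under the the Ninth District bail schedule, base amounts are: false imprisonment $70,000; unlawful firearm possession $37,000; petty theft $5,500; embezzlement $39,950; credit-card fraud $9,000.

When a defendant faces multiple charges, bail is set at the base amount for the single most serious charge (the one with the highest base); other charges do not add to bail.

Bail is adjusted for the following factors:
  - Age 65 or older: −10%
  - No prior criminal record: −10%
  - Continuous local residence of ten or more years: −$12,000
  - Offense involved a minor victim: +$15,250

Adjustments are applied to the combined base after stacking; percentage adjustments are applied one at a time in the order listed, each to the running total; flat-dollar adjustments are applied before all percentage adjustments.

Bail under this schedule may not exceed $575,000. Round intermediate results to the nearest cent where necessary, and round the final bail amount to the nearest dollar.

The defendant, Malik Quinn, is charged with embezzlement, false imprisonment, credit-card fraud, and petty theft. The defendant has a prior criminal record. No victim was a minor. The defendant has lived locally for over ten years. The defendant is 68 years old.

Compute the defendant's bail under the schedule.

Base amounts from the schedule: embezzlement $39,950; false imprisonment $70,000; credit-card fraud $9,000; petty theft $5,500.
Stacking rule: use the highest base only. Highest is false imprisonment at $70,000. Combined base = $70,000.
Continuous local residence of ten or more years (−$12,000 flat): $70,000 − $12,000 = $58,000.
Age 65 or older (−10%): $58,000 × 0.9 = $52,200.
$52,200 is within the $575,000 maximum.

$52,200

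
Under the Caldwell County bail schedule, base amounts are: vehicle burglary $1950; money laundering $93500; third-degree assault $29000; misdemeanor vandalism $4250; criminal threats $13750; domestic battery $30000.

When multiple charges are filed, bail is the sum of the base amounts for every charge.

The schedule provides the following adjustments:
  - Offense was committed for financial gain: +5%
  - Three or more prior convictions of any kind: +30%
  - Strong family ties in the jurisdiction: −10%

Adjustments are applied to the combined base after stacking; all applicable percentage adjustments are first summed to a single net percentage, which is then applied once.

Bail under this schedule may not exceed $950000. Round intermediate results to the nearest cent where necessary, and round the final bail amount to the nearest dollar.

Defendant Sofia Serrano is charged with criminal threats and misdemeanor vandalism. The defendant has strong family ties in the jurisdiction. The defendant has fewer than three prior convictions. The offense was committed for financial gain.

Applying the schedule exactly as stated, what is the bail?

Base amounts from the schedule: criminal threats $13750; misdemeanor vandalism $4250.
Stacking rule: sum of all bases. $13750 + $4250 = $18000.
Net percentage adjustment: +5% −10% = −5%. $18000 × 0.95 = $17100.
$17100 is within the $950000 maximum.

$17100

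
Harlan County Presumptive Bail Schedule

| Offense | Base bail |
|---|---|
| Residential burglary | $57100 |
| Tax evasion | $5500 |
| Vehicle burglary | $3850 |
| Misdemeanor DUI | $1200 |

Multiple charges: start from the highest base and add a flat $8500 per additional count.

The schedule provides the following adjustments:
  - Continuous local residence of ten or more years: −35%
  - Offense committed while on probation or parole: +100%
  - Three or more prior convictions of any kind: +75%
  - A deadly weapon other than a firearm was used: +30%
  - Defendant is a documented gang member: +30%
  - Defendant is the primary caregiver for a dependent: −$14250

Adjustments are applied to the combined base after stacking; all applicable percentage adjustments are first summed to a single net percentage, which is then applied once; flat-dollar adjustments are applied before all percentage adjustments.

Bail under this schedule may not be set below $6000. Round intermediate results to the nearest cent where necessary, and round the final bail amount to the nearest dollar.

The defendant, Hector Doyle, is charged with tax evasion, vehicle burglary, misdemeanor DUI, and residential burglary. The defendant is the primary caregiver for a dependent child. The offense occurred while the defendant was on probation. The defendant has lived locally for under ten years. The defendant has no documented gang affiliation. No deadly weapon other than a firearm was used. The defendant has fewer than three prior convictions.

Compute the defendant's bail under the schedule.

$136700

Base amounts from the schedule: tax evasion $5500; vehicle burglary $3850; misdemeanor DUI $1200; residential burglary $57100.
Stacking rule: highest base plus $8500 per additional charge. Highest is residential burglary at $57100; 3 additional charges → +$25500. Combined base = $82600.
Defendant is the primary caregiver for a dependent (−$14250 flat): $82600 − $14250 = $68350.
Offense committed while on probation or parole (+100%): $68350 × 2 = $136700.
$136700 is at or above the $6000 minimum.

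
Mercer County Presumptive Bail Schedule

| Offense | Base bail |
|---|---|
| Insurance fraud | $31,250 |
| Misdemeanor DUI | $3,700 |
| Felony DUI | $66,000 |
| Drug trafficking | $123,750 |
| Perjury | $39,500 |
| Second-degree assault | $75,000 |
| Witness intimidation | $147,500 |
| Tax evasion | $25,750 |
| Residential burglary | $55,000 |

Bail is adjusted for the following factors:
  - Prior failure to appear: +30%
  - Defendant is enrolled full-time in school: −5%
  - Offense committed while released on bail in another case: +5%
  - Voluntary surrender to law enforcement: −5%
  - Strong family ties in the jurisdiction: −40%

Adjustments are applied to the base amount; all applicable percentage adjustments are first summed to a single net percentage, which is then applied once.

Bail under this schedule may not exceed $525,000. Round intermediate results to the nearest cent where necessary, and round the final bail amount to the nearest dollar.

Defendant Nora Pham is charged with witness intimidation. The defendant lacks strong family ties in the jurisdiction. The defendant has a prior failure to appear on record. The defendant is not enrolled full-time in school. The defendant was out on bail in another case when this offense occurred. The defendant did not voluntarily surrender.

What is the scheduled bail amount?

$199,125

Base amounts from the schedule: witness intimidation $147,500.
Single charge. Combined base = $147,500.
Net percentage adjustment: +30% +5% = +35%. $147,500 × 1.35 = $199,125.
$199,125 is within the $525,000 maximum.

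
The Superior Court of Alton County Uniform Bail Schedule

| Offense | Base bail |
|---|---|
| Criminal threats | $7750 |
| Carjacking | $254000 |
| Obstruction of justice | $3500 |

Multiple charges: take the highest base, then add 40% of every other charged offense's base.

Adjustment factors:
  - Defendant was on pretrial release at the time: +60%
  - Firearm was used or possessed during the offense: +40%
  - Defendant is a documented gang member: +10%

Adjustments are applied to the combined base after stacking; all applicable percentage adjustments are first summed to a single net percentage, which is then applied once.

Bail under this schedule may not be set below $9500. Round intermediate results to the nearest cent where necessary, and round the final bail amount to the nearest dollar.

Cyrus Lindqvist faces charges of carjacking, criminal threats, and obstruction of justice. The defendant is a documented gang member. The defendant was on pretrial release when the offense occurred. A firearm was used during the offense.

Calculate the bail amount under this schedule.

$542850

Base amounts from the schedule: carjacking $254000; criminal threats $7750; obstruction of justice $3500.
Stacking rule: highest base plus 40% of each additional charge. Highest is carjacking at $254000. Additional: $7750 × 40% = $3100; $3500 × 40% = $1400. Combined base = $254000 + $4500 = $258500.
Net percentage adjustment: +60% +40% +10% = +110%. $258500 × 2.1 = $542850.
$542850 is at or above the $9500 minimum.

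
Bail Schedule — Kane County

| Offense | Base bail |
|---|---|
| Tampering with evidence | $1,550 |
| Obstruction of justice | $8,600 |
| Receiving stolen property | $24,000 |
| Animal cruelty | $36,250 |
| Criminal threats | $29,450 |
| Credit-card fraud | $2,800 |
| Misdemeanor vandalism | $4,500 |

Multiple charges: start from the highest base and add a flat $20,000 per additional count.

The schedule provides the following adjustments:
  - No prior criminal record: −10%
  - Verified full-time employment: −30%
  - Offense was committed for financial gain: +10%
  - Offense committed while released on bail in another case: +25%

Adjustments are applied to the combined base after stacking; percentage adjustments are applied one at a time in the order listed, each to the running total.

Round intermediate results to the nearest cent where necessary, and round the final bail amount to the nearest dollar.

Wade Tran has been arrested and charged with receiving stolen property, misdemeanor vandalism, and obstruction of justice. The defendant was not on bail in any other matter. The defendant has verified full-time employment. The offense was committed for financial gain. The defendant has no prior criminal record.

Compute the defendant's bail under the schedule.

Base amounts from the schedule: receiving stolen property $24,000; misdemeanor vandalism $4,500; obstruction of justice $8,600.
Stacking rule: highest base plus $20,000 per additional charge. Highest is receiving stolen property at $24,000; 2 additional charges → +$40,000. Combined base = $64,000.
No prior criminal record (−10%): $64,000 × 0.9 = $57,600.
Verified full-time employment (−30%): $57,600 × 0.7 = $40,320.
Offense was committed for financial gain (+10%): $40,320 × 1.1 = $44,352.

$44,352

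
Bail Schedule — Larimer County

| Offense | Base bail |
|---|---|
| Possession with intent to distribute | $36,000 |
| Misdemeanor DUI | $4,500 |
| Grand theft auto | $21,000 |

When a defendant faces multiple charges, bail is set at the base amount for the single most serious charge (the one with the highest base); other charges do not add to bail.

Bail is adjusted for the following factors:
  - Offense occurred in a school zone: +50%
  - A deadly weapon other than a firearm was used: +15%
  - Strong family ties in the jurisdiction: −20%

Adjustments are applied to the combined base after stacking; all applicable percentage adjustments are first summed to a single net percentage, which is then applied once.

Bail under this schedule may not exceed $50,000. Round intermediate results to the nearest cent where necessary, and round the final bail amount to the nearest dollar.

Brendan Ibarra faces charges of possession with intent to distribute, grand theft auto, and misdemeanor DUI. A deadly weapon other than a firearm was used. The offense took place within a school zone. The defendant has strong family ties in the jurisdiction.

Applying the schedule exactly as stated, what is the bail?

$50,000

Base amounts from the schedule: possession with intent to distribute $36,000; grand theft auto $21,000; misdemeanor DUI $4,500.
Stacking rule: use the highest base only. Highest is possession with intent to distribute at $36,000. Combined base = $36,000.
Net percentage adjustment: +50% +15% −20% = +45%. $36,000 × 1.45 = $52,200.
Result $52,200 exceeds the maximum of $50,000; bail is capped at $50,000.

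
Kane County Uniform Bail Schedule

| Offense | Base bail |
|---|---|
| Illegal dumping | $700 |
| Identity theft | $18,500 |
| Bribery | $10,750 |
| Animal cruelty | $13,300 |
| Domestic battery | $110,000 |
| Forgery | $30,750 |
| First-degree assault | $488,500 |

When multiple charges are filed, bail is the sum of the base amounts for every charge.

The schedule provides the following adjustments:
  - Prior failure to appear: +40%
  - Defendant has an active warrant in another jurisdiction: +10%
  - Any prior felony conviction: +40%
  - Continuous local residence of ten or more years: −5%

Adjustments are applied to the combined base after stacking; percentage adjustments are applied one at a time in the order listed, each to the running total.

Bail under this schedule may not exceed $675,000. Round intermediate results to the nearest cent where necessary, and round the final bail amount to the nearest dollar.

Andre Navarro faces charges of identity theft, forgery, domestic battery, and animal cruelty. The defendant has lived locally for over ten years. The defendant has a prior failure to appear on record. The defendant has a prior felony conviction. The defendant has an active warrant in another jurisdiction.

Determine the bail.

$353,417

Base amounts from the schedule: identity theft $18,500; forgery $30,750; domestic battery $110,000; animal cruelty $13,300.
Stacking rule: sum of all bases. $18,500 + $30,750 + $110,000 + $13,300 = $172,550.
Prior failure to appear (+40%): $172,550 × 1.4 = $241,570.
Defendant has an active warrant in another jurisdiction (+10%): $241,570 × 1.1 = $265,727.
Any prior felony conviction (+40%): $265,727 × 1.4 = $372,017.80.
Continuous local residence of ten or more years (−5%): $372,017.80 × 0.95 = $353,416.91.
$353,416.91 is within the $675,000 maximum.
Rounded to the nearest dollar: $353,417.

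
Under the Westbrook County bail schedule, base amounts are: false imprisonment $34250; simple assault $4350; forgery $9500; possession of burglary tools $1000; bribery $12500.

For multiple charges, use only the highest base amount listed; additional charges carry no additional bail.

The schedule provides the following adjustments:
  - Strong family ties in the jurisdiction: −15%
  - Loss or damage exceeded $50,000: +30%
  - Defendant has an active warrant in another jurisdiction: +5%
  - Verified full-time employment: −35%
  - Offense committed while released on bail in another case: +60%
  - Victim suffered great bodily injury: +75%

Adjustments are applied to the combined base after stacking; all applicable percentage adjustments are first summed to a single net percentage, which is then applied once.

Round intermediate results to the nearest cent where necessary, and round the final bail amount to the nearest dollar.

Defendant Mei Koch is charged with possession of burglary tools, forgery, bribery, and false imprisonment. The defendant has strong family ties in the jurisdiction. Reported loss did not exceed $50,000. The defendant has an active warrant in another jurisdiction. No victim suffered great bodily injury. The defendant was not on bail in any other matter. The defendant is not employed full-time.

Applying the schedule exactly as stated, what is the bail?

$30825

Base amounts from the schedule: possession of burglary tools $1000; forgery $9500; bribery $12500; false imprisonment $34250.
Stacking rule: use the highest base only. Highest is false imprisonment at $34250. Combined base = $34250.
Net percentage adjustment: −15% +5% = −10%. $34250 × 0.9 = $30825.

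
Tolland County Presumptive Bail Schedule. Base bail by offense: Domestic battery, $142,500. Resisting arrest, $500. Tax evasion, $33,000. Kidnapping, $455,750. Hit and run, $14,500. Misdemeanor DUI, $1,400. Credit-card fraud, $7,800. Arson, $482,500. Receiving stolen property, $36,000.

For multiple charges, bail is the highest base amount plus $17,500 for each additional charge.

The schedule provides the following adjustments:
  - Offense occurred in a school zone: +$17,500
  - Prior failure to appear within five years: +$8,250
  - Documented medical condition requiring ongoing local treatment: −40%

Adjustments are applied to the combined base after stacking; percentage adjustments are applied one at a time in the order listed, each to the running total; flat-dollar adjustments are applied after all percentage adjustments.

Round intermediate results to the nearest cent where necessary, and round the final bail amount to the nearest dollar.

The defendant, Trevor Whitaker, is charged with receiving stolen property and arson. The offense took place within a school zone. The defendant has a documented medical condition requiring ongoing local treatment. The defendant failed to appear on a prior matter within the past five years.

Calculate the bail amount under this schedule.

$325,750

Base amounts from the schedule: receiving stolen property $36,000; arson $482,500.
Stacking rule: highest base plus $17,500 per additional charge. Highest is arson at $482,500; 1 additional charge → +$17,500. Combined base = $500,000.
Documented medical condition requiring ongoing local treatment (−40%): $500,000 × 0.6 = $300,000.
Offense occurred in a school zone (+$17,500 flat): $300,000 + $17,500 = $317,500.
Prior failure to appear within five years (+$8,250 flat): $317,500 + $8,250 = $325,750.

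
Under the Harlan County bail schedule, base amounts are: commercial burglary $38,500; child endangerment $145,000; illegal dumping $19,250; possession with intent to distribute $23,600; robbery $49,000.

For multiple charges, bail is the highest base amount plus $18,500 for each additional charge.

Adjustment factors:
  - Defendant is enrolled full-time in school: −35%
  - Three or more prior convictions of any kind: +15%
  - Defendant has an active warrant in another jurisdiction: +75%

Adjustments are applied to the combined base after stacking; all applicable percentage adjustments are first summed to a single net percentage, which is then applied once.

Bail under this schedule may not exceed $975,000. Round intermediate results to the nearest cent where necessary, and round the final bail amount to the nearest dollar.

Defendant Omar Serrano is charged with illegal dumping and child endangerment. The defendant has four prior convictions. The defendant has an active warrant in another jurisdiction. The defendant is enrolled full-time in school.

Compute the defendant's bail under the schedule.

Base amounts from the schedule: illegal dumping $19,250; child endangerment $145,000.
Stacking rule: highest base plus $18,500 per additional charge. Highest is child endangerment at $145,000; 1 additional charge → +$18,500. Combined base = $163,500.
Net percentage adjustment: −35% +15% +75% = +55%. $163,500 × 1.55 = $253,425.
$253,425 is within the $975,000 maximum.

$253,425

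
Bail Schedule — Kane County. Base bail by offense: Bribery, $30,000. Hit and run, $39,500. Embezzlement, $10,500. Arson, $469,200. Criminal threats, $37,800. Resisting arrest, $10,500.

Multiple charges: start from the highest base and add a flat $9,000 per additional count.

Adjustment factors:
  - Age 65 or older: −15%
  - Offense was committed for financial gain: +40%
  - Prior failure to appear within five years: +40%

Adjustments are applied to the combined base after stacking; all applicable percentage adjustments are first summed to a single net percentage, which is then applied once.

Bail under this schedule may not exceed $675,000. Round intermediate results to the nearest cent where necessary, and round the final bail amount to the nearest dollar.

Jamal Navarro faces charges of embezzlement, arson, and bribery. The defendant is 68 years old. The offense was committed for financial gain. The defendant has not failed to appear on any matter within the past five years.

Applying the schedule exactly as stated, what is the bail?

Base amounts from the schedule: embezzlement $10,500; arson $469,200; bribery $30,000.
Stacking rule: highest base plus $9,000 per additional charge. Highest is arson at $469,200; 2 additional charges → +$18,000. Combined base = $487,200.
Net percentage adjustment: −15% +40% = +25%. $487,200 × 1.25 = $609,000.
$609,000 is within the $675,000 maximum.

$609,000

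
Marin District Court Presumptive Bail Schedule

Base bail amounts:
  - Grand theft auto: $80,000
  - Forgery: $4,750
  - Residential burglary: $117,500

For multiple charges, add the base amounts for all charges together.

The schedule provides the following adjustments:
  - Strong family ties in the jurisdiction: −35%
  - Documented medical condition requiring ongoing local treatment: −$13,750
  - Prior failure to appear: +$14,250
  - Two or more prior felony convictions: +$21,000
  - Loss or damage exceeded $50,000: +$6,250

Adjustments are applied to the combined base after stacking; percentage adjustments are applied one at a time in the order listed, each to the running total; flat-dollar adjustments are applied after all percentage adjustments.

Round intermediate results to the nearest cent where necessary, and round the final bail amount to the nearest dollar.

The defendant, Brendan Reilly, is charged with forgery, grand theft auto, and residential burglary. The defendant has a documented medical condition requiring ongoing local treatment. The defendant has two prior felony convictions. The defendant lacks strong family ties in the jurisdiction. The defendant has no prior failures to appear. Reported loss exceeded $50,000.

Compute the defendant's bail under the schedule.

$215,750

Base amounts from the schedule: forgery $4,750; grand theft auto $80,000; residential burglary $117,500.
Stacking rule: sum of all bases. $4,750 + $80,000 + $117,500 = $202,250.
Documented medical condition requiring ongoing local treatment (−$13,750 flat): $202,250 − $13,750 = $188,500.
Two or more prior felony convictions (+$21,000 flat): $188,500 + $21,000 = $209,500.
Loss or damage exceeded $50,000 (+$6,250 flat): $209,500 + $6,250 = $215,750.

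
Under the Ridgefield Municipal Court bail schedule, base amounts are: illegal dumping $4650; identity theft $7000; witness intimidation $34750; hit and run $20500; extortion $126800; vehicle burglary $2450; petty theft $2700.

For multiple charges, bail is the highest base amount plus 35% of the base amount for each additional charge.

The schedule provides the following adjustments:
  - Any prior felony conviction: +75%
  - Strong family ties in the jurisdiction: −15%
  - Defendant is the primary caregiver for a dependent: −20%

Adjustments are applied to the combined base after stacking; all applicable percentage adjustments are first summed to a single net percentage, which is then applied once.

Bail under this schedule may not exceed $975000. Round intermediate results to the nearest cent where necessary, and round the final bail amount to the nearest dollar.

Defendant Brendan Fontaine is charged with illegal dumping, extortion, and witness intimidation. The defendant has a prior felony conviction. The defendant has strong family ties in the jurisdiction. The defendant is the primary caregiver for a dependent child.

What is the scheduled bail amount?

$196826

Base amounts from the schedule: illegal dumping $4650; extortion $126800; witness intimidation $34750.
Stacking rule: highest base plus 35% of each additional charge. Highest is extortion at $126800. Additional: $4650 × 35% = $1627.50; $34750 × 35% = $12162.50. Combined base = $126800 + $13790 = $140590.
Net percentage adjustment: +75% −15% −20% = +40%. $140590 × 1.4 = $196826.
$196826 is within the $975000 maximum.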